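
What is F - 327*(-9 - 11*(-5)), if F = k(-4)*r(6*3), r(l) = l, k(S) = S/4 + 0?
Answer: -15060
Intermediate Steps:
k(S) = S/4 (k(S) = S/4 + 0 = S/4)
F = -18 (F = ((¼)*(-4))*(6*3) = -1*18 = -18)
F - 327*(-9 - 11*(-5)) = -18 - 327*(-9 - 11*(-5)) = -18 - 327*(-9 + 55) = -18 - 327*46 = -18 - 15042 = -15060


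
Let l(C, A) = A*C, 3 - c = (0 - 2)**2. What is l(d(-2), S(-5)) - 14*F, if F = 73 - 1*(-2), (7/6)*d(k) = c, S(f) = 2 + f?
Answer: -7332/7 ≈ -1047.4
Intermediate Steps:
c = -1 (c = 3 - (0 - 2)**2 = 3 - 1*(-2)**2 = 3 - 1*4 = 3 - 4 = -1)
d(k) = -6/7 (d(k) = (6/7)*(-1) = -6/7)
F = 75 (F = 73 + 2 = 75)
l(d(-2), S(-5)) - 14*F = (2 - 5)*(-6/7) - 14*75 = -3*(-6/7) - 1050 = 18/7 - 1050 = -7332/7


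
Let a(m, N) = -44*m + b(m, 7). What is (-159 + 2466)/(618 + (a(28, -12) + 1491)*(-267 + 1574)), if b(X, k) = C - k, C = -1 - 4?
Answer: 2307/323447 ≈ 0.0071325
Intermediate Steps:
C = -5
b(X, k) = -5 - k
a(m, N) = -12 - 44*m (a(m, N) = -44*m + (-5 - 1*7) = -44*m + (-5 - 7) = -44*m - 12 = -12 - 44*m)
(-159 + 2466)/(618 + (a(28, -12) + 1491)*(-267 + 1574)) = (-159 + 2466)/(618 + ((-12 - 44*28) + 1491)*(-267 + 1574)) = 2307/(618 + ((-12 - 1232) + 1491)*1307) = 2307/(618 + (-1244 + 1491)*1307) = 2307/(618 + 247*1307) = 2307/(618 + 322829) = 2307/323447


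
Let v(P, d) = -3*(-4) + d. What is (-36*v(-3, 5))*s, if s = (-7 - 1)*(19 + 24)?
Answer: 210528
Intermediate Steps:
v(P, d) = 12 + d
s = -344 (s = -8*43 = -344)
(-36*v(-3, 5))*s = -36*(12 + 5)*(-344) = -36*17*(-344) = -612*(-344) = 210528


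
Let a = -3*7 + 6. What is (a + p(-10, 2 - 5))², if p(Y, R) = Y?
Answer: 625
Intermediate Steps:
a = -15 (a = -21 + 6 = -15)
(a + p(-10, 2 - 5))² = (-15 - 10)² = (-25)² = 625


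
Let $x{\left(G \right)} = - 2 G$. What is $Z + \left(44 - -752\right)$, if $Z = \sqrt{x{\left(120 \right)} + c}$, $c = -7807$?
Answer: $796 + i \sqrt{8047} \approx 796.0 + 89.705 i$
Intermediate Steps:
$Z = i \sqrt{8047}$ ($Z = \sqrt{\left(-2\right) 120 - 7807} = \sqrt{-240 - 7807} = \sqrt{-8047} = i \sqrt{8047} \approx 89.705 i$)
$Z + \left(44 - -752\right) = i \sqrt{8047} + \left(44 - -752\right) = i \sqrt{8047} + \left(44 + 752\right) = i \sqrt{8047} + 796 = 796 + i \sqrt{8047}$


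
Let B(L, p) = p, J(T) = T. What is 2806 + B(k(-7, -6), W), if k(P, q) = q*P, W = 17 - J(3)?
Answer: 2820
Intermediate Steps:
W = 14 (W = 17 - 1*3 = 17 - 3 = 14)
k(P, q) = P*q
2806 + B(k(-7, -6), W) = 2806 + 14 = 2820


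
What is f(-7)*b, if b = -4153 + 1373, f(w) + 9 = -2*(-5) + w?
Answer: 16680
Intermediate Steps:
f(w) = 1 + w (f(w) = -9 + (-2*(-5) + w) = -9 + (10 + w) = 1 + w)
b = -2780
f(-7)*b = (1 - 7)*(-2780) = -6*(-2780) = 16680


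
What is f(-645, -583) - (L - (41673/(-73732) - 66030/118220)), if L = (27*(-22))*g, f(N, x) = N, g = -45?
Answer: -11931331953801/435829852 ≈ -27376.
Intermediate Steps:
L = 26730 (L = (27*(-22))*(-45) = -594*(-45) = 26730)
f(-645, -583) - (L - (41673/(-73732) - 66030/118220)) = -645 - (26730 - (41673/(-73732) - 66030/118220)) = -645 - (26730 - (41673*(-1/73732) - 66030*1/118220)) = -645 - (26730 - (-41673/73732 - 6603/11822)) = -645 - (26730 - 1*(-489755301/435829852)) = -645 - (26730 + 489755301/435829852) = -645 - 1*11650221699261/435829852 = -645 - 11650221699261/435829852 = -11931331953801/435829852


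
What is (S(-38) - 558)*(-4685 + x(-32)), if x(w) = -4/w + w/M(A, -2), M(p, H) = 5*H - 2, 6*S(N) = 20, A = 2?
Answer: 23373584/9 ≈ 2.5971e+6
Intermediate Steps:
S(N) = 10/3 (S(N) = (1/6)*20 = 10/3)
M(p, H) = -2 + 5*H
x(w) = -4/w - w/12 (x(w) = -4/w + w/(-2 + 5*(-2)) = -4/w + w/(-2 - 10) = -4/w + w/(-12) = -4/w + w*(-1/12) = -4/w - w/12)
(S(-38) - 558)*(-4685 + x(-32)) = (10/3 - 558)*(-4685 + (-4/(-32) - 1/12*(-32))) = -1664*(-4685 + (-4*(-1/32) + 8/3))/3 = -1664*(-4685 + (1/8 + 8/3))/3 = -1664*(-4685 + 67/24)/3 = -1664/3*(-112373/24) = 23373584/9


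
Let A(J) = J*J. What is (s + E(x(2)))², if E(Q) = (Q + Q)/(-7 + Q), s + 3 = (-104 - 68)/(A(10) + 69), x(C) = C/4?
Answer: 497025/28561 ≈ 17.402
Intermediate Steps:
A(J) = J²
x(C) = C/4 (x(C) = C*(¼) = C/4)
s = -679/169 (s = -3 + (-104 - 68)/(10² + 69) = -3 - 172/(100 + 69) = -3 - 172/169 = -679/169 ≈ -4.0178)
E(Q) = 2*Q/(-7 + Q) (E(Q) = (2*Q)/(-7 + Q) = 2*Q/(-7 + Q))
(s + E(x(2)))² = (-679/169 + 2*((¼)*2)/(-7 + (¼)*2))² = (-679/169 + 2*(½)/(-7 + ½))² = (-679/169 + 2*(½)/(-13/2))² = (-679/169 + 2*(½)*(-2/13))² = (-679/169 - 2/13)² = (-705/169)² = 497025/28561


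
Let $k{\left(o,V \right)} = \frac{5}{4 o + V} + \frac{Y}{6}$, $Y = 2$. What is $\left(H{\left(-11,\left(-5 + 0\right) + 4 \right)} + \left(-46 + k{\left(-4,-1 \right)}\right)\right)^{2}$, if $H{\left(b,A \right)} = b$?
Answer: $\frac{8439025}{2601} \approx 3244.5$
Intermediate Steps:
$k{\left(o,V \right)} = \frac{1}{3} + \frac{5}{V + 4 o}$ ($k{\left(o,V \right)} = \frac{5}{4 o + V} + \frac{2}{6} = \frac{5}{V + 4 o} + 2 \cdot \frac{1}{6} = \frac{5}{V + 4 o} + \frac{1}{3} = \frac{1}{3} + \frac{5}{V + 4 o}$)
$\left(H{\left(-11,\left(-5 + 0\right) + 4 \right)} + \left(-46 + k{\left(-4,-1 \right)}\right)\right)^{2} = \left(-11 - \left(46 - \frac{15 - 1 + 4 \left(-4\right)}{3 \left(-1 + 4 \left(-4\right)\right)}\right)\right)^{2} = \left(-11 - \left(46 - \frac{15 - 1 - 16}{3 \left(-1 - 16\right)}\right)\right)^{2} = \left(-11 - \left(46 - \frac{1}{3} \frac{1}{-17} \left(-2\right)\right)\right)^{2} = \left(-11 - \left(46 + \frac{1}{51} \left(-2\right)\right)\right)^{2} = \left(-11 + \left(-46 + \frac{2}{51}\right)\right)^{2} = \left(-11 - \frac{2344}{51}\right)^{2} = \left(- \frac{2905}{51}\right)^{2} = \frac{8439025}{2601}$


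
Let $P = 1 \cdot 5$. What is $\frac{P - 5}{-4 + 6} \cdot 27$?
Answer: $0$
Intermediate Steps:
$P = 5$
$\frac{P - 5}{-4 + 6} \cdot 27 = \frac{5 - 5}{-4 + 6} \cdot 27 = \frac{0}{2} \cdot 27 = 0 \cdot \frac{1}{2} \cdot 27 = 0 \cdot 27 = 0$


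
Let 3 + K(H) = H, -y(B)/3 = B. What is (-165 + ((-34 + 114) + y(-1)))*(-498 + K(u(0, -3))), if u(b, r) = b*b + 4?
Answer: 40754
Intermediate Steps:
u(b, r) = 4 + b² (u(b, r) = b² + 4 = 4 + b²)
y(B) = -3*B
K(H) = -3 + H
(-165 + ((-34 + 114) + y(-1)))*(-498 + K(u(0, -3))) = (-165 + ((-34 + 114) - 3*(-1)))*(-498 + (-3 + (4 + 0²))) = (-165 + (80 + 3))*(-498 + (-3 + (4 + 0))) = (-165 + 83)*(-498 + (-3 + 4)) = -82*(-498 + 1) = -82*(-497) = 40754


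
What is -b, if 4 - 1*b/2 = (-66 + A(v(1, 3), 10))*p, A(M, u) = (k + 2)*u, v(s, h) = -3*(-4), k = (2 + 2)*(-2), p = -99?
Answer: 24940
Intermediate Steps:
k = -8 (k = 4*(-2) = -8)
v(s, h) = 12
A(M, u) = -6*u (A(M, u) = (-8 + 2)*u = -6*u)
b = -24940 (b = 8 - 2*(-66 - 6*10)*(-99) = 8 - 2*(-66 - 60)*(-99) = 8 - (-252)*(-99) = 8 - 2*12474 = 8 - 24948 = -24940)
-b = -1*(-24940) = 24940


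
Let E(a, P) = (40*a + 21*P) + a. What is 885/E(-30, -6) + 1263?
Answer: 570581/452 ≈ 1262.3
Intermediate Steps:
E(a, P) = 21*P + 41*a (E(a, P) = (21*P + 40*a) + a = 21*P + 41*a)
885/E(-30, -6) + 1263 = 885/(21*(-6) + 41*(-30)) + 1263 = 885/(-126 - 1230) + 1263 = 885/(-1356) + 1263 = -1/1356*885 + 1263 = -295/452 + 1263 = 570581/452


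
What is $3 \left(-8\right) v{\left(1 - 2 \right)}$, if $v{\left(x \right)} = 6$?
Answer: $-144$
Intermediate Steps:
$3 \left(-8\right) v{\left(1 - 2 \right)} = 3 \left(-8\right) 6 = \left(-24\right) 6 = -144$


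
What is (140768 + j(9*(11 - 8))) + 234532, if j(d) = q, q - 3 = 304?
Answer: 375607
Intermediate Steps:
q = 307 (q = 3 + 304 = 307)
j(d) = 307
(140768 + j(9*(11 - 8))) + 234532 = (140768 + 307) + 234532 = 141075 + 234532 = 375607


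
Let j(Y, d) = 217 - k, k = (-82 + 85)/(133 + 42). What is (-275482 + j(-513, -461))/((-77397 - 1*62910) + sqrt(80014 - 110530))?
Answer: 2252927177682/1148354944625 + 32114252*I*sqrt(7629)/1148354944625 ≈ 1.9619 + 0.0024426*I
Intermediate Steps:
k = 3/175 ≈ 0.017143
j(Y, d) = 37972/175 (j(Y, d) = 217 - 1*3/175 = 217 - 3/175 = 37972/175)
(-275482 + j(-513, -461))/((-77397 - 1*62910) + sqrt(80014 - 110530)) = (-275482 + 37972/175)/((-77397 - 1*62910) + sqrt(80014 - 110530)) = -48171378/(175*((-77397 - 62910) + sqrt(-30516))) = -48171378/(175*(-140307 + 2*I*sqrt(7629)))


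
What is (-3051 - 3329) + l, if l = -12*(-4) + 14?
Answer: -6318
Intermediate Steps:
l = 62 (l = 48 + 14 = 62)
(-3051 - 3329) + l = (-3051 - 3329) + 62 = -6380 + 62 = -6318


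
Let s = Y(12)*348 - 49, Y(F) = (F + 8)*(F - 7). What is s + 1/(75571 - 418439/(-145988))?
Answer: 383403529171825/11032877587 ≈ 34751.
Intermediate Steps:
Y(F) = (-7 + F)*(8 + F) (Y(F) = (8 + F)*(-7 + F) = (-7 + F)*(8 + F))
s = 34751 (s = (-56 + 12 + 12**2)*348 - 49 = (-56 + 12 + 144)*348 - 49 = 100*348 - 49 = 34800 - 49 = 34751)
s + 1/(75571 - 418439/(-145988)) = 34751 + 1/(75571 - 418439/(-145988)) = 34751 + 1/(75571 - 418439*(-1/145988)) = 34751 + 1/(75571 + 418439/145988) = 34751 + 1/(11032877587/145988) = 34751 + 145988/11032877587 = 383403529171825/11032877587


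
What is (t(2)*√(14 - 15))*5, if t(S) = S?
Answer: 10*I ≈ 10.0*I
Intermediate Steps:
(t(2)*√(14 - 15))*5 = (2*√(14 - 15))*5 = (2*√(-1))*5 = (2*I)*5 = 10*I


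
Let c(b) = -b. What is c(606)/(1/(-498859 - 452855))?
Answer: 576738684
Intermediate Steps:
c(606)/(1/(-498859 - 452855)) = (-1*606)/(1/(-498859 - 452855)) = -606/(1/(-951714)) = -606/(-1/951714) = -606*(-951714) = 576738684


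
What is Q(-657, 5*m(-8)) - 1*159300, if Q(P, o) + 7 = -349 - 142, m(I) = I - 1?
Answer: -159798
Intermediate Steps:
m(I) = -1 + I
Q(P, o) = -498 (Q(P, o) = -7 + (-349 - 142) = -7 - 491 = -498)
Q(-657, 5*m(-8)) - 1*159300 = -498 - 1*159300 = -498 - 159300 = -159798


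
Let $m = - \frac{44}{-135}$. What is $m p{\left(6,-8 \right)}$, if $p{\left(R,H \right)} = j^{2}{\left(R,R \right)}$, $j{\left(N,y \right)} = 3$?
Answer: $\frac{44}{15} \approx 2.9333$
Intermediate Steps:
$m = \frac{44}{135}$ ($m = \left(-44\right) \left(- \frac{1}{135}\right) = \frac{44}{135} \approx 0.32593$)
$p{\left(R,H \right)} = 9$ ($p{\left(R,H \right)} = 3^{2} = 9$)
$m p{\left(6,-8 \right)} = \frac{44}{135} \cdot 9 = \frac{44}{15}$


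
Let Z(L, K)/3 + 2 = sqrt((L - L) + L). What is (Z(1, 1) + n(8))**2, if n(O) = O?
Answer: 25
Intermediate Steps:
Z(L, K) = -6 + 3*sqrt(L) (Z(L, K) = -6 + 3*sqrt((L - L) + L) = -6 + 3*sqrt(0 + L) = -6 + 3*sqrt(L))
(Z(1, 1) + n(8))**2 = ((-6 + 3*sqrt(1)) + 8)**2 = ((-6 + 3*1) + 8)**2 = ((-6 + 3) + 8)**2 = (-3 + 8)**2 = 5**2 = 25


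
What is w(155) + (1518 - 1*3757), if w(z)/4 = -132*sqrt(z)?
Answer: -2239 - 528*sqrt(155) ≈ -8812.5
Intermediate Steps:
w(z) = -528*sqrt(z) (w(z) = 4*(-132*sqrt(z)) = -528*sqrt(z))
w(155) + (1518 - 1*3757) = -528*sqrt(155) + (1518 - 1*3757) = -528*sqrt(155) + (1518 - 3757) = -528*sqrt(155) - 2239 = -2239 - 528*sqrt(155)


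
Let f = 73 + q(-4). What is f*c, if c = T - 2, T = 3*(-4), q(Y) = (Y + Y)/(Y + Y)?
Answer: -1036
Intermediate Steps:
q(Y) = 1 (q(Y) = (2*Y)/((2*Y)) = (2*Y)*(1/(2*Y)) = 1)
T = -12
c = -14 (c = -12 - 2 = -14)
f = 74 (f = 73 + 1 = 74)
f*c = 74*(-14) = -1036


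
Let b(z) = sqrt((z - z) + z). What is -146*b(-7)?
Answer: -146*I*sqrt(7) ≈ -386.28*I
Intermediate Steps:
b(z) = sqrt(z) (b(z) = sqrt(0 + z) = sqrt(z))
-146*b(-7) = -146*I*sqrt(7)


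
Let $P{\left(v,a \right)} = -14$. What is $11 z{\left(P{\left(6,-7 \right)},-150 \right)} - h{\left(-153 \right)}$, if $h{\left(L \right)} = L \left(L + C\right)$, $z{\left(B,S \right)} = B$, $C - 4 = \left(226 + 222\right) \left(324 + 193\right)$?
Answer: $35414297$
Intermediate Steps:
$C = 231620$ ($C = 4 + \left(226 + 222\right) \left(324 + 193\right) = 4 + 448 \cdot 517 = 4 + 231616 = 231620$)
$h{\left(L \right)} = L \left(231620 + L\right)$ ($h{\left(L \right)} = L \left(L + 231620\right) = L \left(231620 + L\right)$)
$11 z{\left(P{\left(6,-7 \right)},-150 \right)} - h{\left(-153 \right)} = 11 \left(-14\right) - - 153 \left(231620 - 153\right) = -154 - \left(-153\right) 231467 = -154 - -35414451 = -154 + 35414451 = 35414297$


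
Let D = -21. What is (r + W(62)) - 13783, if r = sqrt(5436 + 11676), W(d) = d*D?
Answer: -15085 + 2*sqrt(4278) ≈ -14954.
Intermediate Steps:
W(d) = -21*d (W(d) = d*(-21) = -21*d)
r = 2*sqrt(4278) (r = sqrt(17112) = 2*sqrt(4278) ≈ 130.81)
(r + W(62)) - 13783 = (2*sqrt(4278) - 21*62) - 13783 = (2*sqrt(4278) - 1302) - 13783 = (-1302 + 2*sqrt(4278)) - 13783 = -15085 + 2*sqrt(4278)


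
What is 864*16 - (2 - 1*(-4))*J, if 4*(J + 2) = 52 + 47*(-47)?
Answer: 34143/2 ≈ 17072.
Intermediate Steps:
J = -2165/4 (J = -2 + (52 + 47*(-47))/4 = -2 + (52 - 2209)/4 = -2 + (1/4)*(-2157) = -2 - 2157/4 = -2165/4 ≈ -541.25)
864*16 - (2 - 1*(-4))*J = 864*16 - (2 - 1*(-4))*(-2165)/4 = 13824 - (2 + 4)*(-2165)/4 = 13824 - 6*(-2165)/4 = 13824 - 1*(-6495/2) = 13824 + 6495/2 = 34143/2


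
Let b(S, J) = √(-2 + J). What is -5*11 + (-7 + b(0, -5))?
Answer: -62 + I*√7 ≈ -62.0 + 2.6458*I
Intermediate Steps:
-5*11 + (-7 + b(0, -5)) = -5*11 + (-7 + √(-2 - 5)) = -55 + (-7 + √(-7)) = -55 + (-7 + I*√7) = -62 + I*√7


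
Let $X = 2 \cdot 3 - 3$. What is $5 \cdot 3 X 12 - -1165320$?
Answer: $1165860$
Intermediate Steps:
$X = 3$ ($X = 6 - 3 = 3$)
$5 \cdot 3 X 12 - -1165320 = 5 \cdot 3 \cdot 3 \cdot 12 - -1165320 = 15 \cdot 3 \cdot 12 + 1165320 = 45 \cdot 12 + 1165320 = 540 + 1165320 = 1165860$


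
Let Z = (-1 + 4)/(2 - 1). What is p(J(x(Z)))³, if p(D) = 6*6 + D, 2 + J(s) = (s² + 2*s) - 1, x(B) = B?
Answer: 110592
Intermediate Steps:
Z = 3 (Z = 3/1 = 3*1 = 3)
J(s) = -3 + s² + 2*s (J(s) = -2 + ((s² + 2*s) - 1) = -2 + (-1 + s² + 2*s) = -3 + s² + 2*s)
p(D) = 36 + D
p(J(x(Z)))³ = (36 + (-3 + 3² + 2*3))³ = (36 + (-3 + 9 + 6))³ = (36 + 12)³ = 48³ = 110592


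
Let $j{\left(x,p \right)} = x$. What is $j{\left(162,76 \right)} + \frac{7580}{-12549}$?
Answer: $\frac{2025358}{12549} \approx 161.4$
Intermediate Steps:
$j{\left(162,76 \right)} + \frac{7580}{-12549} = 162 + \frac{7580}{-12549} = 162 + 7580 \left(- \frac{1}{12549}\right) = 162 - \frac{7580}{12549} = \frac{2025358}{12549}$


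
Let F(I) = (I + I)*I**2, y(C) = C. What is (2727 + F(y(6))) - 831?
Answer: 2328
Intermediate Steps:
F(I) = 2*I**3 (F(I) = (2*I)*I**2 = 2*I**3)
(2727 + F(y(6))) - 831 = (2727 + 2*6**3) - 831 = (2727 + 2*216) - 831 = (2727 + 432) - 831 = 3159 - 831 = 2328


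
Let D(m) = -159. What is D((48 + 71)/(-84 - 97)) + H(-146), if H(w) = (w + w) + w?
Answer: -597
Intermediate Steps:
H(w) = 3*w (H(w) = 2*w + w = 3*w)
D((48 + 71)/(-84 - 97)) + H(-146) = -159 + 3*(-146) = -159 - 438 = -597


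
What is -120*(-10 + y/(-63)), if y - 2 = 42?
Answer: 26960/21 ≈ 1283.8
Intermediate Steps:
y = 44 (y = 2 + 42 = 44)
-120*(-10 + y/(-63)) = -120*(-10 + 44/(-63)) = -120*(-10 + 44*(-1/63)) = -120*(-10 - 44/63) = -120*(-674/63) = 26960/21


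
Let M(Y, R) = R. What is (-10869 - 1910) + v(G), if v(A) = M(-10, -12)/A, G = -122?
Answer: -779513/61 ≈ -12779.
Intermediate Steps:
v(A) = -12/A
(-10869 - 1910) + v(G) = (-10869 - 1910) - 12/(-122) = -12779 - 12*(-1/122) = -12779 + 6/61 = -779513/61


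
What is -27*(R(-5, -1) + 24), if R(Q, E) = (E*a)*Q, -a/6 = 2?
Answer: 972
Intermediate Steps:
a = -12 (a = -6*2 = -12)
R(Q, E) = -12*E*Q (R(Q, E) = (E*(-12))*Q = (-12*E)*Q = -12*E*Q)
-27*(R(-5, -1) + 24) = -27*(-12*(-1)*(-5) + 24) = -27*(-60 + 24) = -27*(-36) = 972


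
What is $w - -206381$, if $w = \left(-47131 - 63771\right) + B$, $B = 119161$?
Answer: $214640$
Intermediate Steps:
$w = 8259$ ($w = \left(-47131 - 63771\right) + 119161 = -110902 + 119161 = 8259$)
$w - -206381 = 8259 - -206381 = 8259 + 206381 = 214640$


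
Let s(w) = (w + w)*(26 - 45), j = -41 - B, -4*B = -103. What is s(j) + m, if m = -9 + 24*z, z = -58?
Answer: 2271/2 ≈ 1135.5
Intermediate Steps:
B = 103/4 (B = -1/4*(-103) = 103/4 ≈ 25.750)
j = -267/4 (j = -41 - 1*103/4 = -41 - 103/4 = -267/4 ≈ -66.750)
m = -1401 (m = -9 + 24*(-58) = -9 - 1392 = -1401)
s(w) = -38*w (s(w) = (2*w)*(-19) = -38*w)
s(j) + m = -38*(-267/4) - 1401 = 5073/2 - 1401 = 2271/2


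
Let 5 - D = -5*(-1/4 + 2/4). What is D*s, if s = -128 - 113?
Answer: -6025/4 ≈ -1506.3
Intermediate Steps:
D = 25/4 (D = 5 - (-5)*(-1/4 + 2/4) = 5 - (-5)*(-1*¼ + 2*(¼)) = 5 - (-5)*(-¼ + ½) = 5 - (-5)/4 = 5 - 1*(-5/4) = 5 + 5/4 = 25/4 ≈ 6.2500)
s = -241
D*s = (25/4)*(-241) = -6025/4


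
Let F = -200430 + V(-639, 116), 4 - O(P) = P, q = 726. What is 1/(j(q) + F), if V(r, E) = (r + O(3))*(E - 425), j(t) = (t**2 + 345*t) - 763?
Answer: 1/773495 ≈ 1.2928e-6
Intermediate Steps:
O(P) = 4 - P
j(t) = -763 + t**2 + 345*t
V(r, E) = (1 + r)*(-425 + E) (V(r, E) = (r + (4 - 1*3))*(E - 425) = (r + (4 - 3))*(-425 + E) = (r + 1)*(-425 + E) = (1 + r)*(-425 + E))
F = -3288 (F = -200430 + (-425 + 116 - 425*(-639) + 116*(-639)) = -200430 + (-425 + 116 + 271575 - 74124) = -200430 + 197142 = -3288)
1/(j(q) + F) = 1/((-763 + 726**2 + 345*726) - 3288) = 1/((-763 + 527076 + 250470) - 3288) = 1/(776783 - 3288) = 1/773495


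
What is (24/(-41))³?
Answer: -13824/68921 ≈ -0.20058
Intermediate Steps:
(24/(-41))³ = (24*(-1/41))³ = (-24/41)³ = -13824/68921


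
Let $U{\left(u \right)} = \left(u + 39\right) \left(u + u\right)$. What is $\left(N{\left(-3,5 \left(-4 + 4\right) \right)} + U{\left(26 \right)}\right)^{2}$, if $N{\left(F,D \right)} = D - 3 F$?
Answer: $11485321$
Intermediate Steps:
$U{\left(u \right)} = 2 u \left(39 + u\right)$ ($U{\left(u \right)} = \left(39 + u\right) 2 u = 2 u \left(39 + u\right)$)
$\left(N{\left(-3,5 \left(-4 + 4\right) \right)} + U{\left(26 \right)}\right)^{2} = \left(\left(5 \left(-4 + 4\right) - -9\right) + 2 \cdot 26 \left(39 + 26\right)\right)^{2} = \left(\left(5 \cdot 0 + 9\right) + 2 \cdot 26 \cdot 65\right)^{2} = \left(\left(0 + 9\right) + 3380\right)^{2} = \left(9 + 3380\right)^{2} = 3389^{2} = 11485321$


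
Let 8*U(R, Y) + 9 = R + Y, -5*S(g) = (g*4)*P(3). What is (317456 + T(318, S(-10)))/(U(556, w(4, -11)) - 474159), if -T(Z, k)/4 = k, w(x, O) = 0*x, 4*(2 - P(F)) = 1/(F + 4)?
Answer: -17774016/26549075 ≈ -0.66948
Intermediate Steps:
P(F) = 2 - 1/(4*(4 + F)) (P(F) = 2 - 1/(4*(F + 4)) = 2 - 1/(4*(4 + F)))
S(g) = -11*g/7 (S(g) = -g*4*(31 + 8*3)/(4*(4 + 3))/5 = -4*g*(¼)*(31 + 24)/7/5 = -4*g*(¼)*(⅐)*55/5 = -4*g*55/(5*28) = -11*g/7)
w(x, O) = 0
T(Z, k) = -4*k
U(R, Y) = -9/8 + R/8 + Y/8 (U(R, Y) = -9/8 + (R + Y)/8 = -9/8 + (R/8 + Y/8) = -9/8 + R/8 + Y/8)
(317456 + T(318, S(-10)))/(U(556, w(4, -11)) - 474159) = (317456 - (-44)*(-10)/7)/((-9/8 + (⅛)*556 + (⅛)*0) - 474159) = (317456 - 4*110/7)/((-9/8 + 139/2 + 0) - 474159) = (317456 - 440/7)/(547/8 - 474159) = 2221752/(7*(-3792725/8)) = (2221752/7)*(-8/3792725) = -17774016/26549075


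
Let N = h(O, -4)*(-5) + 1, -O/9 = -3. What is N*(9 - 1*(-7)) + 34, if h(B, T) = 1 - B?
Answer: 2130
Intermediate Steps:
O = 27 (O = -9*(-3) = 27)
N = 131 (N = (1 - 1*27)*(-5) + 1 = (1 - 27)*(-5) + 1 = -26*(-5) + 1 = 130 + 1 = 131)
N*(9 - 1*(-7)) + 34 = 131*(9 - 1*(-7)) + 34 = 131*(9 + 7) + 34 = 131*16 + 34 = 2096 + 34 = 2130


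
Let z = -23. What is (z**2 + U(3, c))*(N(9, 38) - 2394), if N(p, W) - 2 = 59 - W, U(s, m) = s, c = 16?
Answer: -1261372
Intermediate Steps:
N(p, W) = 61 - W (N(p, W) = 2 + (59 - W) = 61 - W)
(z**2 + U(3, c))*(N(9, 38) - 2394) = ((-23)**2 + 3)*((61 - 1*38) - 2394) = (529 + 3)*((61 - 38) - 2394) = 532*(23 - 2394) = 532*(-2371) = -1261372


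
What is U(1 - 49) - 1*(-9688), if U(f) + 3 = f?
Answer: 9637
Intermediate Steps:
U(f) = -3 + f
U(1 - 49) - 1*(-9688) = (-3 + (1 - 49)) - 1*(-9688) = (-3 - 48) + 9688 = -51 + 9688 = 9637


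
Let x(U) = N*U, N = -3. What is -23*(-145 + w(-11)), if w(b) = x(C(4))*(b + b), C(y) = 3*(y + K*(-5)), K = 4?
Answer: 76199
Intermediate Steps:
C(y) = -60 + 3*y (C(y) = 3*(y + 4*(-5)) = 3*(y - 20) = 3*(-20 + y) = -60 + 3*y)
x(U) = -3*U
w(b) = 288*b (w(b) = (-3*(-60 + 3*4))*(b + b) = (-3*(-60 + 12))*(2*b) = (-3*(-48))*(2*b) = 144*(2*b) = 288*b)
-23*(-145 + w(-11)) = -23*(-145 + 288*(-11)) = -23*(-145 - 3168) = -23*(-3313) = 76199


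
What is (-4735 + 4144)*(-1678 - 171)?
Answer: 1092759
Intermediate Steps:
(-4735 + 4144)*(-1678 - 171) = -591*(-1849) = 1092759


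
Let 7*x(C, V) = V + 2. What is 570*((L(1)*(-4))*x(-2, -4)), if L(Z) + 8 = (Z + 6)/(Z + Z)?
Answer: -20520/7 ≈ -2931.4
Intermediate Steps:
x(C, V) = 2/7 + V/7 (x(C, V) = (V + 2)/7 = (2 + V)/7 = 2/7 + V/7)
L(Z) = -8 + (6 + Z)/(2*Z) (L(Z) = -8 + (Z + 6)/(Z + Z) = -8 + (6 + Z)/((2*Z)) = -8 + (6 + Z)*(1/(2*Z)) = -8 + (6 + Z)/(2*Z))
570*((L(1)*(-4))*x(-2, -4)) = 570*(((-15/2 + 3/1)*(-4))*(2/7 + (⅐)*(-4))) = 570*(((-15/2 + 3*1)*(-4))*(2/7 - 4/7)) = 570*(((-15/2 + 3)*(-4))*(-2/7)) = 570*(-9/2*(-4)*(-2/7)) = 570*(18*(-2/7)) = 570*(-36/7) = -20520/7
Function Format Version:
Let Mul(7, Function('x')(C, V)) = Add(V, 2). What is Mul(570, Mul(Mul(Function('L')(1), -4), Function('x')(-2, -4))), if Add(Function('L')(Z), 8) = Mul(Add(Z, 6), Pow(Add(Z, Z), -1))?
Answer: Rational(-20520, 7) ≈ -2931.4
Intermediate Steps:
Function('x')(C, V) = Add(Rational(2, 7), Mul(Rational(1, 7), V)) (Function('x')(C, V) = Mul(Rational(1, 7), Add(V, 2)) = Mul(Rational(1, 7), Add(2, V)) = Add(Rational(2, 7), Mul(Rational(1, 7), V)))
Function('L')(Z) = Add(-8, Mul(Rational(1, 2), Pow(Z, -1), Add(6, Z))) (Function('L')(Z) = Add(-8, Mul(Add(Z, 6), Pow(Add(Z, Z), -1))) = Add(-8, Mul(Add(6, Z), Pow(Mul(2, Z), -1))) = Add(-8, Mul(Add(6, Z), Mul(Rational(1, 2), Pow(Z, -1)))) = Add(-8, Mul(Rational(1, 2), Pow(Z, -1), Add(6, Z))))
Mul(570, Mul(Mul(Function('L')(1), -4), Function('x')(-2, -4))) = Mul(570, Mul(Mul(Add(Rational(-15, 2), Mul(3, Pow(1, -1))), -4), Add(Rational(2, 7), Mul(Rational(1, 7), -4)))) = Mul(570, Mul(Mul(Add(Rational(-15, 2), Mul(3, 1)), -4), Add(Rational(2, 7), Rational(-4, 7)))) = Mul(570, Mul(Mul(Add(Rational(-15, 2), 3), -4), Rational(-2, 7))) = Mul(570, Mul(Mul(Rational(-9, 2), -4), Rational(-2, 7))) = Mul(570, Mul(18, Rational(-2, 7))) = Mul(570, Rational(-36, 7)) = Rational(-20520, 7)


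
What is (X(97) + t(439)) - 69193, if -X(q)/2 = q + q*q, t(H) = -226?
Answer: -88431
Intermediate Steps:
X(q) = -2*q - 2*q**2 (X(q) = -2*(q + q*q) = -2*(q + q**2) = -2*q - 2*q**2)
(X(97) + t(439)) - 69193 = (-2*97*(1 + 97) - 226) - 69193 = (-2*97*98 - 226) - 69193 = (-19012 - 226) - 69193 = -19238 - 69193 = -88431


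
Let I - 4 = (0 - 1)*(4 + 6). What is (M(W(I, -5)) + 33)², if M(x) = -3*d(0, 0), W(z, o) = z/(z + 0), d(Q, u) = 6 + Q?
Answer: 225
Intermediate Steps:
I = -6 (I = 4 + (0 - 1)*(4 + 6) = 4 - 1*10 = 4 - 10 = -6)
W(z, o) = 1 (W(z, o) = z/z = 1)
M(x) = -18 (M(x) = -3*(6 + 0) = -3*6 = -18)
(M(W(I, -5)) + 33)² = (-18 + 33)² = 15² = 225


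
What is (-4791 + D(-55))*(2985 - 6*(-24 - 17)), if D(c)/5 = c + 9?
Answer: -16222851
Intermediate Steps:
D(c) = 45 + 5*c (D(c) = 5*(c + 9) = 5*(9 + c) = 45 + 5*c)
(-4791 + D(-55))*(2985 - 6*(-24 - 17)) = (-4791 + (45 + 5*(-55)))*(2985 - 6*(-24 - 17)) = (-4791 + (45 - 275))*(2985 - 6*(-41)) = (-4791 - 230)*(2985 + 246) = -5021*3231 = -16222851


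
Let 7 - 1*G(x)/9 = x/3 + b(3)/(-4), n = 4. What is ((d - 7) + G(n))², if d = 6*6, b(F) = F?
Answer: 120409/16 ≈ 7525.6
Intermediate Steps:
d = 36
G(x) = 279/4 - 3*x (G(x) = 63 - 9*(x/3 + 3/(-4)) = 63 - 9*(x*(⅓) + 3*(-¼)) = 63 - 9*(x/3 - ¾) = 63 - 9*(-¾ + x/3) = 63 + (27/4 - 3*x) = 279/4 - 3*x)
((d - 7) + G(n))² = ((36 - 7) + (279/4 - 3*4))² = (29 + (279/4 - 12))² = (29 + 231/4)² = (347/4)² = 120409/16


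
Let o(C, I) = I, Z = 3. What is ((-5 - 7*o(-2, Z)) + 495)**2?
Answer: 219961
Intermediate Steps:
((-5 - 7*o(-2, Z)) + 495)**2 = ((-5 - 7*3) + 495)**2 = ((-5 - 21) + 495)**2 = (-26 + 495)**2 = 469**2 = 219961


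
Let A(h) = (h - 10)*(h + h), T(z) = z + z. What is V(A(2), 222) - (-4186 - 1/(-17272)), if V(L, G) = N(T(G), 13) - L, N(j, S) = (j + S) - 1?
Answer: 80729327/17272 ≈ 4674.0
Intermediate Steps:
T(z) = 2*z
N(j, S) = -1 + S + j (N(j, S) = (S + j) - 1 = -1 + S + j)
A(h) = 2*h*(-10 + h) (A(h) = (-10 + h)*(2*h) = 2*h*(-10 + h))
V(L, G) = 12 - L + 2*G (V(L, G) = (-1 + 13 + 2*G) - L = (12 + 2*G) - L = 12 - L + 2*G)
V(A(2), 222) - (-4186 - 1/(-17272)) = (12 - 2*2*(-10 + 2) + 2*222) - (-4186 - 1/(-17272)) = (12 - 2*2*(-8) + 444) - (-4186 - 1*(-1/17272)) = (12 - 1*(-32) + 444) - (-4186 + 1/17272) = (12 + 32 + 444) - 1*(-72300591/17272) = 488 + 72300591/17272 = 80729327/17272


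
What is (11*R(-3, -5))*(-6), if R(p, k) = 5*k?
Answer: 1650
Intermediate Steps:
(11*R(-3, -5))*(-6) = (11*(5*(-5)))*(-6) = (11*(-25))*(-6) = -275*(-6) = 1650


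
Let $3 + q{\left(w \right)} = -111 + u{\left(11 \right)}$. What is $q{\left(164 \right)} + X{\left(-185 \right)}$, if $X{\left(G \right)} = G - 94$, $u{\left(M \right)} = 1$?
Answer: $-392$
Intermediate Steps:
$X{\left(G \right)} = -94 + G$
$q{\left(w \right)} = -113$ ($q{\left(w \right)} = -3 + \left(-111 + 1\right) = -3 - 110 = -113$)
$q{\left(164 \right)} + X{\left(-185 \right)} = -113 - 279 = -392$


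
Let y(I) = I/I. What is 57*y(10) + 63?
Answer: 120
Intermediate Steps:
y(I) = 1
57*y(10) + 63 = 57*1 + 63 = 57 + 63 = 120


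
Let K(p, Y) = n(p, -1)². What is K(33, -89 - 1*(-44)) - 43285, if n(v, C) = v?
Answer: -42196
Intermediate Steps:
K(p, Y) = p²
K(33, -89 - 1*(-44)) - 43285 = 33² - 43285 = 1089 - 43285 = -42196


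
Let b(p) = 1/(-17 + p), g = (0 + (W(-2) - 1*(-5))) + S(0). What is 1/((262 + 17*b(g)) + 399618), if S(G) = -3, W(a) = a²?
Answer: 11/4398663 ≈ 2.5008e-6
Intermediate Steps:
g = 6 (g = (0 + ((-2)² - 1*(-5))) - 3 = (0 + (4 + 5)) - 3 = (0 + 9) - 3 = 9 - 3 = 6)
1/((262 + 17*b(g)) + 399618) = 1/((262 + 17/(-17 + 6)) + 399618) = 1/((262 + 17/(-11)) + 399618) = 1/((262 + 17*(-1/11)) + 399618) = 1/((262 - 17/11) + 399618) = 1/(2865/11 + 399618) = 1/(4398663/11) = 11/4398663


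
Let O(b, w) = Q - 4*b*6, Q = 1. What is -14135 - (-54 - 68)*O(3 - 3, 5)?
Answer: -14013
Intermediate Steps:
O(b, w) = 1 - 24*b (O(b, w) = 1 - 4*b*6 = 1 - 24*b)
-14135 - (-54 - 68)*O(3 - 3, 5) = -14135 - (-54 - 68)*(1 - 24*(3 - 3)) = -14135 - (-122)*(1 - 24*0) = -14135 - (-122)*(1 + 0) = -14135 - (-122) = -14135 - 1*(-122) = -14135 + 122 = -14013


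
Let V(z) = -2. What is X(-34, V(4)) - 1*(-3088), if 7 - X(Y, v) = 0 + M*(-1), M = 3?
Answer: 3098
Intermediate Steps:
X(Y, v) = 10 (X(Y, v) = 7 - (0 + 3*(-1)) = 7 - (0 - 3) = 7 - 1*(-3) = 7 + 3 = 10)
X(-34, V(4)) - 1*(-3088) = 10 - 1*(-3088) = 10 + 3088 = 3098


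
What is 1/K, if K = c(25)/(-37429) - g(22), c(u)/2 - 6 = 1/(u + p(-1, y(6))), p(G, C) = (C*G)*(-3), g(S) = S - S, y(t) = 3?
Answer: -636293/205 ≈ -3103.9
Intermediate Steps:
g(S) = 0
p(G, C) = -3*C*G
c(u) = 12 + 2/(9 + u) (c(u) = 12 + 2/(u - 3*3*(-1)) = 12 + 2/(u + 9) = 12 + 2/(9 + u))
K = -205/636293 (K = (2*(55 + 6*25)/(9 + 25))/(-37429) - 1*0 = (2*(55 + 150)/34)*(-1/37429) + 0 = (2*(1/34)*205)*(-1/37429) + 0 = (205/17)*(-1/37429) + 0 = -205/636293 + 0 = -205/636293 ≈ -0.00032218)
1/K = 1/(-205/636293) = -636293/205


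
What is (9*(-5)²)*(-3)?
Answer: -675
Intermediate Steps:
(9*(-5)²)*(-3) = (9*25)*(-3) = 225*(-3) = -675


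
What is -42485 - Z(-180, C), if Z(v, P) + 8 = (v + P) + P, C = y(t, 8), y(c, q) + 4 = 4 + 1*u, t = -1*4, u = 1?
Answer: -42299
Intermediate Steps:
t = -4
y(c, q) = 1 (y(c, q) = -4 + (4 + 1*1) = -4 + (4 + 1) = -4 + 5 = 1)
C = 1
Z(v, P) = -8 + v + 2*P (Z(v, P) = -8 + ((v + P) + P) = -8 + ((P + v) + P) = -8 + (v + 2*P) = -8 + v + 2*P)
-42485 - Z(-180, C) = -42485 - (-8 - 180 + 2*1) = -42485 - (-8 - 180 + 2) = -42485 - 1*(-186) = -42485 + 186 = -42299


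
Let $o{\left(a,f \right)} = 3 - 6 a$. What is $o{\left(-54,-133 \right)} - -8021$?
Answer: $8348$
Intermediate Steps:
$o{\left(-54,-133 \right)} - -8021 = \left(3 - -324\right) - -8021 = \left(3 + 324\right) + 8021 = 327 + 8021 = 8348$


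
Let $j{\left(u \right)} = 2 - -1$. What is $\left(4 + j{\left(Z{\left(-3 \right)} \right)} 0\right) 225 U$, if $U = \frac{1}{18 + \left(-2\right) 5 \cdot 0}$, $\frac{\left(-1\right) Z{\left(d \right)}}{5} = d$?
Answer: $50$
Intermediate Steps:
$Z{\left(d \right)} = - 5 d$
$j{\left(u \right)} = 3$ ($j{\left(u \right)} = 2 + 1 = 3$)
$U = \frac{1}{18}$ ($U = \frac{1}{18 - 0} = \frac{1}{18 + 0} = \frac{1}{18} \approx 0.055556$)
$\left(4 + j{\left(Z{\left(-3 \right)} \right)} 0\right) 225 U = \left(4 + 3 \cdot 0\right) 225 \cdot \frac{1}{18} = \left(4 + 0\right) 225 \cdot \frac{1}{18} = 4 \cdot 225 \cdot \frac{1}{18} = 900 \cdot \frac{1}{18} = 50$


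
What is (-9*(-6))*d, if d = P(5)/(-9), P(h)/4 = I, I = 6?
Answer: -144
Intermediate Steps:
P(h) = 24 (P(h) = 4*6 = 24)
d = -8/3 (d = 24/(-9) = 24*(-⅑) = -8/3 ≈ -2.6667)
(-9*(-6))*d = -9*(-6)*(-8/3) = 54*(-8/3) = -144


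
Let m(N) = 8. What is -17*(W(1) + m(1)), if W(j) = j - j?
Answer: -136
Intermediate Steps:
W(j) = 0
-17*(W(1) + m(1)) = -17*(0 + 8) = -17*8 = -136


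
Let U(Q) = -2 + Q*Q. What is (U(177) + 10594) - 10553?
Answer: 31368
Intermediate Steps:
U(Q) = -2 + Q**2
(U(177) + 10594) - 10553 = ((-2 + 177**2) + 10594) - 10553 = ((-2 + 31329) + 10594) - 10553 = (31327 + 10594) - 10553 = 41921 - 10553 = 31368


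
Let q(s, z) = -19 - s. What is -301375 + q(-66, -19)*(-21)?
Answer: -302362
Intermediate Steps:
-301375 + q(-66, -19)*(-21) = -301375 + (-19 - 1*(-66))*(-21) = -301375 + (-19 + 66)*(-21) = -301375 + 47*(-21) = -301375 - 987 = -302362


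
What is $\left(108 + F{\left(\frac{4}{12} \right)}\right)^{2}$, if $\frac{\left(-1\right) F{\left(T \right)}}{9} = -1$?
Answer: $13689$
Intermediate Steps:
$F{\left(T \right)} = 9$ ($F{\left(T \right)} = \left(-9\right) \left(-1\right) = 9$)
$\left(108 + F{\left(\frac{4}{12} \right)}\right)^{2} = \left(108 + 9\right)^{2} = 117^{2} = 13689$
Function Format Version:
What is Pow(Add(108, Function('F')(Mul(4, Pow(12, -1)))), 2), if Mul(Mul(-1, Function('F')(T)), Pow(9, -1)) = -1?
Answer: 13689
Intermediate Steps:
Function('F')(T) = 9 (Function('F')(T) = Mul(-9, -1) = 9)
Pow(Add(108, Function('F')(Mul(4, Pow(12, -1)))), 2) = Pow(Add(108, 9), 2) = Pow(117, 2) = 13689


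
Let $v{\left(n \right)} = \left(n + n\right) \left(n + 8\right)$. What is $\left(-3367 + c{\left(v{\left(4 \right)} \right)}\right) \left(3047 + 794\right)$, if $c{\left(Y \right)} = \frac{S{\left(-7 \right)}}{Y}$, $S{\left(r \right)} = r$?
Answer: $- \frac{1241560999}{96} \approx -1.2933 \cdot 10^{7}$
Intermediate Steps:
$v{\left(n \right)} = 2 n \left(8 + n\right)$
$c{\left(Y \right)} = - \frac{7}{Y}$
$\left(-3367 + c{\left(v{\left(4 \right)} \right)}\right) \left(3047 + 794\right) = \left(-3367 - \frac{7}{2 \cdot 4 \left(8 + 4\right)}\right) \left(3047 + 794\right) = \left(-3367 - \frac{7}{2 \cdot 4 \cdot 12}\right) 3841 = \left(-3367 - \frac{7}{96}\right) 3841 = \left(- \frac{323239}{96}\right) 3841 = - \frac{1241560999}{96}$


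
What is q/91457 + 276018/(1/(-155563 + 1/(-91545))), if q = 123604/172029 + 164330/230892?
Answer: -61022498871153512018032783907/1421170792685328630 ≈ -4.2938e+10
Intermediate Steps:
q = 728316671/509232306 (q = 123604*(1/172029) + 164330*(1/230892) = 9508/13233 + 82165/115446 = 728316671/509232306 ≈ 1.4302)
q/91457 + 276018/(1/(-155563 + 1/(-91545))) = (728316671/509232306)/91457 + 276018/(1/(-155563 + 1/(-91545))) = (728316671/509232306)*(1/91457) + 276018/(1/(-155563 - 1/91545)) = 728316671/46572859009842 + 276018/(1/(-14241014836/91545)) = 728316671/46572859009842 + 276018/(-91545/14241014836) = 728316671/46572859009842 + 276018*(-14241014836/91545) = 728316671/46572859009842 - 1310258811001016/30515 = -61022498871153512018032783907/1421170792685328630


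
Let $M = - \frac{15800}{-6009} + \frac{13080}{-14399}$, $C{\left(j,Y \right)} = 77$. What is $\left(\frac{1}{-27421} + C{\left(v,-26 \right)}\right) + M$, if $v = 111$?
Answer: $\frac{646264564024}{8209561899} \approx 78.721$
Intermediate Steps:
$M = \frac{148906480}{86523591}$ ($M = \left(-15800\right) \left(- \frac{1}{6009}\right) + 13080 \left(- \frac{1}{14399}\right) = \frac{15800}{6009} - \frac{13080}{14399} = \frac{148906480}{86523591} \approx 1.721$)
$\left(\frac{1}{-27421} + C{\left(v,-26 \right)}\right) + M = \left(\frac{1}{-27421} + 77\right) + \frac{148906480}{86523591} = \left(- \frac{1}{27421} + 77\right) + \frac{148906480}{86523591} = \frac{2111416}{27421} + \frac{148906480}{86523591} = \frac{646264564024}{8209561899}$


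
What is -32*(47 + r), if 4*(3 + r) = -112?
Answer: -512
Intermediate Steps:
r = -31 (r = -3 + (¼)*(-112) = -3 - 28 = -31)
-32*(47 + r) = -32*(47 - 31) = -32*16 = -512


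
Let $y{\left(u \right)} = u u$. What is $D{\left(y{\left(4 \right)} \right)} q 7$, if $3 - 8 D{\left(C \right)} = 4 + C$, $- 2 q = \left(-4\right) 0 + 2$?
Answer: $\frac{119}{8} \approx 14.875$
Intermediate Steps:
$y{\left(u \right)} = u^{2}$
$q = -1$ ($q = - \frac{\left(-4\right) 0 + 2}{2} = - \frac{0 + 2}{2} = \left(- \frac{1}{2}\right) 2 = -1$)
$D{\left(C \right)} = - \frac{1}{8} - \frac{C}{8}$ ($D{\left(C \right)} = \frac{3}{8} - \frac{4 + C}{8} = \frac{3}{8} - \left(\frac{1}{2} + \frac{C}{8}\right) = - \frac{1}{8} - \frac{C}{8}$)
$D{\left(y{\left(4 \right)} \right)} q 7 = \left(- \frac{1}{8} - \frac{4^{2}}{8}\right) \left(-1\right) 7 = \left(- \frac{1}{8} - 2\right) \left(-1\right) 7 = \left(- \frac{17}{8}\right) \left(-1\right) 7 = \frac{17}{8} \cdot 7 = \frac{119}{8}$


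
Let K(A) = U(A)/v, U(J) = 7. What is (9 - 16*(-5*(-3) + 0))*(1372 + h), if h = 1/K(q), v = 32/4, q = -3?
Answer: -317196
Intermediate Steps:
v = 8 (v = 32*(1/4) = 8)
K(A) = 7/8
h = 8/7 (h = 1/(7/8) = 8/7 ≈ 1.1429)
(9 - 16*(-5*(-3) + 0))*(1372 + h) = (9 - 16*(-5*(-3) + 0))*(1372 + 8/7) = (9 - 16*(15 + 0))*(9612/7) = (9 - 16*15)*(9612/7) = (9 - 240)*(9612/7) = -231*9612/7 = -317196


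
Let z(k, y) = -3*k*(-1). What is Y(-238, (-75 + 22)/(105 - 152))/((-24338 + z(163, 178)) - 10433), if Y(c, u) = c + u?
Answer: 11133/1611254 ≈ 0.0069095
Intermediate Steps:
z(k, y) = 3*k
Y(-238, (-75 + 22)/(105 - 152))/((-24338 + z(163, 178)) - 10433) = (-238 + (-75 + 22)/(105 - 152))/((-24338 + 3*163) - 10433) = (-238 - 53/(-47))/((-24338 + 489) - 10433) = (-238 - 53*(-1/47))/(-23849 - 10433) = (-238 + 53/47)/(-34282) = -11133/47*(-1/34282) = 11133/1611254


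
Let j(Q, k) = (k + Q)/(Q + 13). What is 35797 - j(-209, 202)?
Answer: 1002315/28 ≈ 35797.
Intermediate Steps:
j(Q, k) = (Q + k)/(13 + Q)
35797 - j(-209, 202) = 35797 - (-209 + 202)/(13 - 209) = 35797 - (-7)/(-196) = 35797 - (-1)*(-7)/196 = 35797 - 1*1/28 = 35797 - 1/28 = 1002315/28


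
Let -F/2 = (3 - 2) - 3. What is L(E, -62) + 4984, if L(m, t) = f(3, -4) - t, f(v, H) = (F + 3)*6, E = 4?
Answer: 5088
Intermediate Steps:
F = 4 (F = -2*((3 - 2) - 3) = -2*(1 - 3) = -2*(-2) = 4)
f(v, H) = 42 (f(v, H) = (4 + 3)*6 = 7*6 = 42)
L(m, t) = 42 - t
L(E, -62) + 4984 = (42 - 1*(-62)) + 4984 = (42 + 62) + 4984 = 104 + 4984 = 5088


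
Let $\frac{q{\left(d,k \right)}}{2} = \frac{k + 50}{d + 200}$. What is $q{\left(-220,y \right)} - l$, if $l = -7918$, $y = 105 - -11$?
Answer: $\frac{39507}{5} \approx 7901.4$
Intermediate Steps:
$y = 116$ ($y = 105 + 11 = 116$)
$q{\left(d,k \right)} = \frac{2 \left(50 + k\right)}{200 + d}$ ($q{\left(d,k \right)} = 2 \frac{k + 50}{d + 200} = 2 \frac{50 + k}{200 + d} = \frac{2 \left(50 + k\right)}{200 + d}$)
$q{\left(-220,y \right)} - l = \frac{2 \left(50 + 116\right)}{200 - 220} - -7918 = 2 \frac{1}{-20} \cdot 166 + 7918 = 2 \left(- \frac{1}{20}\right) 166 + 7918 = - \frac{83}{5} + 7918 = \frac{39507}{5}$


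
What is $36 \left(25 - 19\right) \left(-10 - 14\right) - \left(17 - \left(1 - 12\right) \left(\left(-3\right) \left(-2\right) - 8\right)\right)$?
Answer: $-5179$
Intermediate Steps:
$36 \left(25 - 19\right) \left(-10 - 14\right) - \left(17 - \left(1 - 12\right) \left(\left(-3\right) \left(-2\right) - 8\right)\right) = 36 \cdot 6 \left(-24\right) - \left(17 + 11 \left(6 - 8\right)\right) = 36 \left(-144\right) - -5 = -5184 + \left(-17 + 22\right) = -5184 + 5 = -5179$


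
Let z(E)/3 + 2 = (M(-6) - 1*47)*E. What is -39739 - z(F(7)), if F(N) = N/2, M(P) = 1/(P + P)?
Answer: -313909/8 ≈ -39239.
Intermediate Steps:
M(P) = 1/(2*P)
F(N) = N/2 (F(N) = N*(1/2) = N/2)
z(E) = -6 - 565*E/4 (z(E) = -6 + 3*(((1/2)/(-6) - 1*47)*E) = -6 + 3*(((1/2)*(-1/6) - 47)*E) = -6 + 3*((-1/12 - 47)*E) = -6 + 3*(-565*E/12) = -6 - 565*E/4)
-39739 - z(F(7)) = -39739 - (-6 - 565*7/8) = -39739 - (-6 - 565/4*7/2) = -39739 - (-6 - 3955/8) = -39739 - 1*(-4003/8) = -39739 + 4003/8 = -313909/8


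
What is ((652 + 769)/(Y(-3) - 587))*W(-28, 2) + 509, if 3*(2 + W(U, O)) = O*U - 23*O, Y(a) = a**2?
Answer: 172679/289 ≈ 597.50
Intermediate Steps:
W(U, O) = -2 - 23*O/3 + O*U/3 (W(U, O) = -2 + (O*U - 23*O)/3 = -2 + (-23*O + O*U)/3 = -2 + (-23*O/3 + O*U/3) = -2 - 23*O/3 + O*U/3)
((652 + 769)/(Y(-3) - 587))*W(-28, 2) + 509 = ((652 + 769)/((-3)**2 - 587))*(-2 - 23/3*2 + (1/3)*2*(-28)) + 509 = (1421/(9 - 587))*(-2 - 46/3 - 56/3) + 509 = (1421/(-578))*(-36) + 509 = (1421*(-1/578))*(-36) + 509 = -1421/578*(-36) + 509 = 25578/289 + 509 = 172679/289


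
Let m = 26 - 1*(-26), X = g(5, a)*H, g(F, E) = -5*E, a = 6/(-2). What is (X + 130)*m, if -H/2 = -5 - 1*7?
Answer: 25480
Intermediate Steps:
a = -3 (a = 6*(-½) = -3)
H = 24 (H = -2*(-5 - 1*7) = -2*(-5 - 7) = -2*(-12) = 24)
X = 360 (X = -5*(-3)*24 = 15*24 = 360)
m = 52 (m = 26 + 26 = 52)
(X + 130)*m = (360 + 130)*52 = 490*52 = 25480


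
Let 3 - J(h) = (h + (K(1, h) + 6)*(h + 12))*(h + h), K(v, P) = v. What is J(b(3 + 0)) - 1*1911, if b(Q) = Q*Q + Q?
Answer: -6228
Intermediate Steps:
b(Q) = Q + Q² (b(Q) = Q² + Q = Q + Q²)
J(h) = 3 - 2*h*(84 + 8*h) (J(h) = 3 - (h + (1 + 6)*(h + 12))*(h + h) = 3 - (h + 7*(12 + h))*2*h = 3 - (h + (84 + 7*h))*2*h = 3 - (84 + 8*h)*2*h = 3 - 2*h*(84 + 8*h))
J(b(3 + 0)) - 1*1911 = (3 - 168*(3 + 0)*(1 + (3 + 0)) - 16*(1 + (3 + 0))²*(3 + 0)²) - 1*1911 = (3 - 504*(1 + 3) - 16*9*(1 + 3)²) - 1911 = (3 - 504*4 - 16*(3*4)²) - 1911 = (3 - 168*12 - 16*12²) - 1911 = (3 - 2016 - 16*144) - 1911 = (3 - 2016 - 2304) - 1911 = -4317 - 1911 = -6228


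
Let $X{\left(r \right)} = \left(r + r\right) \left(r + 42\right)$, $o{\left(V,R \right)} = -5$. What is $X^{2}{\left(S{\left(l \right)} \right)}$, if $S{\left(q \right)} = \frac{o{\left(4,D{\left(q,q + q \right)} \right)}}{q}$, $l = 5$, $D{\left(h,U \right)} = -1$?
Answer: $6724$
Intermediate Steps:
$S{\left(q \right)} = - \frac{5}{q}$
$X{\left(r \right)} = 2 r \left(42 + r\right)$
$X^{2}{\left(S{\left(l \right)} \right)} = \left(2 \left(- \frac{5}{5}\right) \left(42 - \frac{5}{5}\right)\right)^{2} = \left(2 \left(\left(-5\right) \frac{1}{5}\right) \left(42 - 1\right)\right)^{2} = \left(2 \left(-1\right) \left(42 - 1\right)\right)^{2} = \left(2 \left(-1\right) 41\right)^{2} = \left(-82\right)^{2} = 6724$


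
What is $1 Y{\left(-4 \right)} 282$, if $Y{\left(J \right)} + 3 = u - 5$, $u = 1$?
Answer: $-1974$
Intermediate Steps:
$Y{\left(J \right)} = -7$ ($Y{\left(J \right)} = -3 + \left(1 - 5\right) = -3 - 4 = -7$)
$1 Y{\left(-4 \right)} 282 = 1 \left(-7\right) 282 = \left(-7\right) 282 = -1974$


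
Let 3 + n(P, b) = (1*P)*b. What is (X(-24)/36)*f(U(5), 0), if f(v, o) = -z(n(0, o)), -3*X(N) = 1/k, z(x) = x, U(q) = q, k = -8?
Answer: 1/288 ≈ 0.0034722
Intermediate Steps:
n(P, b) = -3 + P*b (n(P, b) = -3 + (1*P)*b = -3 + P*b)
X(N) = 1/24 (X(N) = -⅓/(-8) = -⅓*(-⅛) = 1/24)
f(v, o) = 3 (f(v, o) = -(-3 + 0*o) = -(-3 + 0) = -1*(-3) = 3)
(X(-24)/36)*f(U(5), 0) = ((1/24)/36)*3 = ((1/24)*(1/36))*3 = (1/864)*3 = 1/288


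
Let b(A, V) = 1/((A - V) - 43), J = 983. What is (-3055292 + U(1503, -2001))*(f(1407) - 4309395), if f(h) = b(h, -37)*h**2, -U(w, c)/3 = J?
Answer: 6152653596203262/467 ≈ 1.3175e+13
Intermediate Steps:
U(w, c) = -2949 (U(w, c) = -3*983 = -2949)
b(A, V) = 1/(-43 + A - V)
f(h) = h**2/(-6 + h) (f(h) = h**2/(-43 + h - 1*(-37)) = h**2/(-43 + h + 37) = h**2/(-6 + h))
(-3055292 + U(1503, -2001))*(f(1407) - 4309395) = (-3055292 - 2949)*(1407**2/(-6 + 1407) - 4309395) = -3058241*(1979649/1401 - 4309395) = -3058241*(1979649*(1/1401) - 4309395) = -3058241*(659883/467 - 4309395) = -3058241*(-2011827582/467) = 6152653596203262/467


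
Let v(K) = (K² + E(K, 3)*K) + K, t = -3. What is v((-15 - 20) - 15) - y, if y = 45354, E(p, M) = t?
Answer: -42754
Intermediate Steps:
E(p, M) = -3
v(K) = K² - 2*K (v(K) = (K² - 3*K) + K = K² - 2*K)
v((-15 - 20) - 15) - y = ((-15 - 20) - 15)*(-2 + ((-15 - 20) - 15)) - 1*45354 = (-35 - 15)*(-2 + (-35 - 15)) - 45354 = -50*(-2 - 50) - 45354 = -50*(-52) - 45354 = 2600 - 45354 = -42754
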